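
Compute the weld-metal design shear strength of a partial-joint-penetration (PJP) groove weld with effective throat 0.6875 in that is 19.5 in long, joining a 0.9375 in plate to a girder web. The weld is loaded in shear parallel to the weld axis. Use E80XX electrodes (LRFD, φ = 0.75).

E80XX → F_EXX = 80 ksi.
Effective throat (given) t_e = 0.6875 in.
A_we = 0.6875 × 19.5 = 13.41 in².
F_nw = 0.6 F_EXX = 48 ksi.
φR_n = 0.75 × 48 × 13.41 = 482.6 kips.

φR_n ≈ 483 kips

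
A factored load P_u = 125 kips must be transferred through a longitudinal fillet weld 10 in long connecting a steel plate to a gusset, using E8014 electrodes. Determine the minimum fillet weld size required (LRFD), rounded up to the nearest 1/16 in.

w = 1/2 in

E80XX → F_EXX = 80 ksi.
Total weld length L = 10 in.
Required throat t_e = P_u / (φ × 0.6 F_EXX × L) = 125 / (0.75 × 0.6 × 80 × 10) = 0.3472 in.
Required leg w = t_e / 0.707 = 0.4911 in → use 1/2 in.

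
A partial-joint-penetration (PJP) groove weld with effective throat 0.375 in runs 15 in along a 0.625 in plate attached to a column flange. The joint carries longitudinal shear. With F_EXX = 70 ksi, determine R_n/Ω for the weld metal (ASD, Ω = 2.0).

R_n/Ω ≈ 118 kip

Effective throat (given) t_e = 0.375 in.
A_we = 0.375 × 15 = 5.625 in².
F_nw = 0.6 F_EXX = 42 ksi.
R_n/Ω = (42 × 5.625) / 2.0 = 118.1 kip.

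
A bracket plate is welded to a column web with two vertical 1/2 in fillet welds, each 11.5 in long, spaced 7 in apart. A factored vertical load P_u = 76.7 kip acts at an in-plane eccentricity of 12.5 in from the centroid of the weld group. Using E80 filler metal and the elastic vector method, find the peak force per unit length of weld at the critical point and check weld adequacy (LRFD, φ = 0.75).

E80XX → F_EXX = 80 ksi.
Total weld length L_w = 23 in. Treat welds as unit-width lines.
Polar moment about centroid: J = 2[d³/12 + d(b/2)²] = 2[11.5³/12 + 11.5×3.5²] = 535.2 in³.
Direct shear f_v = P/L_w = 76.7 / 23 = 3.335 kip/in (vertical).
Torsion M = P·e = 76.7 × 12.5 = 958.75 kip·in.
Critical point at (x, y) = (3.5, 5.75) from centroid. f_tx = M·y/J = 10.3 kip/in; f_ty = M·x/J = 6.27 kip/in.
Resultant f_max = √[f_tx² + (f_v + f_ty)²] = √[10.3² + (3.335 + 6.27)²] = 14.08 kip/in.
Capacity per unit length: φr_n = 0.75 × 0.6 × 80 × (0.707 × 0.5) = 12.73 kip/in.
14.08 > 12.73 → NOT adequate.

f_max ≈ 14.1 kip/in; NOT adequate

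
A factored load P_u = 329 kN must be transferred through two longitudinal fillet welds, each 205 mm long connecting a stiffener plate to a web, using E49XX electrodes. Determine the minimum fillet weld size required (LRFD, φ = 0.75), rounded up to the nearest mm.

w = 6 mm

E49XX → F_EXX = 490 MPa.
Total weld length L = 410 mm.
Required throat t_e = P_u / (φ × 0.6 F_EXX × L) = 329 / (0.75 × 0.6 × 490 × 410 × 10⁻³) = 3.639 mm.
Required leg w = t_e / 0.707 = 5.147 mm → use 6 mm.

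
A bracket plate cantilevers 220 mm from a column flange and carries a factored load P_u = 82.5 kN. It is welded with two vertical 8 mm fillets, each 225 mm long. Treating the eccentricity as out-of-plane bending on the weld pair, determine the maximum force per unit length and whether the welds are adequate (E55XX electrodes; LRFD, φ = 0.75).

f_max ≈ 1090 N/mm; adequate

E55XX → F_EXX = 550 MPa.
L_w = 2 × 225 = 450 mm; section modulus (unit throat) S = 2 × L²/6 = 16880 mm².
Direct shear f_v = P/L_w = 82.5×10³/450 = 183.3 N/mm.
Moment M = P × e = 82.5×10³ × 220 = 18150000 N·mm; bending f_b = M/S = 1076 N/mm.
f_max = √(f_v² + f_b²) = √(183.3² + 1076²) = 1091 N/mm.
φr_n = 0.75 × 0.6 × 550 × (0.707 × 8) = 1400 N/mm → adequate.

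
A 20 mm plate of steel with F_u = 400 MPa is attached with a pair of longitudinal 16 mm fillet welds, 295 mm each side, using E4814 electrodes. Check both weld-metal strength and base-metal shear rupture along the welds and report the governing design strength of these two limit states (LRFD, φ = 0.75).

φR_n ≈ 1440 kN (weld metal governs)

E48XX → F_EXX = 480 MPa.
t_e = 0.707 × 16 = 11.31 mm; L = 590 mm.
Weld metal: φR_n = 0.75 × 0.6 × 480 × 11.31 × 590 × 10⁻³ = 1442 kN.
Base metal (shear rupture): φR_n = 0.75 × 0.6 × 400 × 20 × 590 × 10⁻³ = 2124 kN.
Governing: weld metal.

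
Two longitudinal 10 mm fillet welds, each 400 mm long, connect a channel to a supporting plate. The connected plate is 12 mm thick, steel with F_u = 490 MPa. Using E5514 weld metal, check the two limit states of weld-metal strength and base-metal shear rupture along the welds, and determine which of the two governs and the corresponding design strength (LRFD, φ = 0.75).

φR_n ≈ 1400 kN (weld metal governs)

E55XX → F_EXX = 550 MPa.
t_e = 0.707 × 10 = 7.07 mm; L = 800 mm.
Weld metal: φR_n = 0.75 × 0.6 × 550 × 7.07 × 800 × 10⁻³ = 1400 kN.
Base metal (shear rupture): φR_n = 0.75 × 0.6 × 490 × 12 × 800 × 10⁻³ = 2117 kN.
Governing: weld metal.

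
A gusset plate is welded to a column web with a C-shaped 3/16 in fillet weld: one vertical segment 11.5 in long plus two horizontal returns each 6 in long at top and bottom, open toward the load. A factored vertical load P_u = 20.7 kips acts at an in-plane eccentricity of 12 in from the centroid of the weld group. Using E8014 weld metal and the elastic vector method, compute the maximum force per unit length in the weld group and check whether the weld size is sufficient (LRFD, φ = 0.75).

f_max ≈ 3.56 kip/in; adequate

E80XX → F_EXX = 80 ksi.
Total weld length L_w = 23.5 in. Treat welds as unit-width lines.
Centroid: x̄ = 2×6×3 / 23.5 = 1.532 in from the vertical weld.
Polar moment about centroid: J = I_x + I_y = [11.5³/12 + 2×6×5.75²] + [11.5×1.532² + 2(6³/12 + 6×1.468²)] = 612.3 in³.
Direct shear f_v = P/L_w = 20.7 / 23.5 = 0.8809 kip/in (vertical).
Torsion M = P·e = 20.7 × 12 = 248.4 kip·in.
Critical point at (x, y) = (4.468, 5.75) from centroid. f_tx = M·y/J = 2.333 kip/in; f_ty = M·x/J = 1.813 kip/in.
Resultant f_max = √[f_tx² + (f_v + f_ty)²] = √[2.333² + (0.8809 + 1.813)²] = 3.563 kip/in.
Capacity per unit length: φr_n = 0.75 × 0.6 × 80 × (0.707 × 0.1875) = 4.772 kip/in.
3.563 ≤ 4.772 → adequate.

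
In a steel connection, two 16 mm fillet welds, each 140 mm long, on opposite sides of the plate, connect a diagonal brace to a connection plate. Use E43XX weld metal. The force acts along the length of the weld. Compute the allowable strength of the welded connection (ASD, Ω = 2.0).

R_n/Ω ≈ 409 kN

E43XX → F_EXX = 430 MPa.
Effective throat t_e = 0.707 × 16 = 11.31 mm.
Total length L = 280 mm; A_we = 11.31 × 280 = 3167 mm².
F_nw = 0.6 F_EXX = 0.6 × 430 = 258 MPa.
R_n = 258 × 3167 × 10⁻³ = 817.2 kN; R_n/Ω = 817.2/2.0 = 408.6 kN.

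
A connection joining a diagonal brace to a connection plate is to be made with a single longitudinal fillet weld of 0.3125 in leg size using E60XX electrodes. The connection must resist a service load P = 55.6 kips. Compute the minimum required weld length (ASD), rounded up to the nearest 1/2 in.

L = 14 in

E60XX → F_EXX = 60 ksi.
Throat t_e = 0.707 × 0.3125 = 0.2209 in.
r_n/Ω = (0.6 × 60 × 0.2209) / 2.0 = 3.977 kip/in.
L_req = P / (r_n/Ω) = 55.6 / 3.977 = 13.98 in total.
Round up → use L = 14 in.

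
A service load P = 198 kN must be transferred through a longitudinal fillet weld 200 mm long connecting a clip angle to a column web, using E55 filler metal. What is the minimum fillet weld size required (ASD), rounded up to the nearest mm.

w = 9 mm

E55XX → F_EXX = 550 MPa.
Total weld length L = 200 mm.
Required throat t_e = P × Ω / (0.6 F_EXX × L) = 198 × 2.0 / (0.6 × 550 × 200 × 10⁻³) = 6 mm.
Required leg w = t_e / 0.707 = 8.487 mm → use 9 mm.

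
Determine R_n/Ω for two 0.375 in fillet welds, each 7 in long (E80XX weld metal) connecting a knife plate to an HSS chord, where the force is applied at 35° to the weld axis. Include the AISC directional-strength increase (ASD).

E80XX → F_EXX = 80 ksi.
t_e = 0.707 × 0.375 = 0.2651 in; A_we = 0.2651 × 14 = 3.712 in².
Directional factor: 1.0 + 0.5 sin^1.5(35°) = 1.217.
F_nw = 0.6 × 80 × 1.217 = 58.43 ksi.
R_n/Ω = (58.43 × 3.712) / 2.0 = 108.4 kip.

R_n/Ω ≈ 108 kip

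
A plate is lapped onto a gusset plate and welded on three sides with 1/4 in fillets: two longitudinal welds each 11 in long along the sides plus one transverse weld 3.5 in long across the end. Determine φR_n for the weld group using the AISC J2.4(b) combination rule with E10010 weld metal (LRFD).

E100XX → F_EXX = 100 ksi.
t_e = 0.707 × 0.25 = 0.1767 in.
R_nwl = 0.6 × 100 × 0.1767 × 22 = 233.3 kip (longitudinal, 2 welds).
R_nwt = 0.6 × 100 × 0.1767 × 3.5 = 37.12 kip (transverse, base value).
(i) R_nwl + R_nwt = 270.4 kip; (ii) 0.85 R_nwl + 1.5 R_nwt = 254 kip.
R_n = max = 270.4 kip [governs: (i)]; φR_n = 202.8 kip.

φR_n ≈ 203 kip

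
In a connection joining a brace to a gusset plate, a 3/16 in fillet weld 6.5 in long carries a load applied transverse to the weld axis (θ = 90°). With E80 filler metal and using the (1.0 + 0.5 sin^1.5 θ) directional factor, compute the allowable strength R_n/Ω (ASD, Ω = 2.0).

R_n/Ω ≈ 31 kips

E80XX → F_EXX = 80 ksi.
t_e = 0.707 × 0.1875 = 0.1326 in; A_we = 0.1326 × 6.5 = 0.8617 in².
Directional factor: 1.0 + 0.5 sin^1.5(90°) = 1.5.
F_nw = 0.6 × 80 × 1.5 = 72 ksi.
R_n/Ω = (72 × 0.8617) / 2.0 = 31.02 kips.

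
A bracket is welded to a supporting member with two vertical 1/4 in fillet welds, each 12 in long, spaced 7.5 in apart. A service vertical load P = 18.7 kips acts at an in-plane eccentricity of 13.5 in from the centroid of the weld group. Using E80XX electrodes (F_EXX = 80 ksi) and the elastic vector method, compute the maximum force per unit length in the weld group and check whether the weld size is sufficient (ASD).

Total weld length L_w = 24 in. Treat welds as unit-width lines.
Polar moment about centroid: J = 2[d³/12 + d(b/2)²] = 2[12³/12 + 12×3.75²] = 625.5 in³.
Direct shear f_v = P/L_w = 18.7 / 24 = 0.7792 kip/in (vertical).
Torsion M = P·e = 18.7 × 13.5 = 252.45 kip·in.
Critical point at (x, y) = (3.75, 6) from centroid. f_tx = M·y/J = 2.422 kip/in; f_ty = M·x/J = 1.513 kip/in.
Resultant f_max = √[f_tx² + (f_v + f_ty)²] = √[2.422² + (0.7792 + 1.513)²] = 3.335 kip/in.
Capacity per unit length: r_n/Ω = (1/2.0) × 0.6 × 80 × (0.707 × 0.25) = 4.242 kip/in.
3.335 ≤ 4.242 → adequate.

f_max ≈ 3.33 kip/in; adequate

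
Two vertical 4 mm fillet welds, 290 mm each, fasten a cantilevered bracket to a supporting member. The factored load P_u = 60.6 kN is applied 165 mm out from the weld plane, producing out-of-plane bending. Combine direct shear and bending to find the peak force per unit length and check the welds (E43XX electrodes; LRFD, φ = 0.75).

f_max ≈ 372 N/mm; adequate

E43XX → F_EXX = 430 MPa.
L_w = 2 × 290 = 580 mm; section modulus (unit throat) S = 2 × L²/6 = 28030 mm².
Direct shear f_v = P/L_w = 60.6×10³/580 = 104.5 N/mm.
Moment M = P × e = 60.6×10³ × 165 = 9999000 N·mm; bending f_b = M/S = 356.7 N/mm.
f_max = √(f_v² + f_b²) = √(104.5² + 356.7²) = 371.7 N/mm.
φr_n = 0.75 × 0.6 × 430 × (0.707 × 4) = 547.2 N/mm → adequate.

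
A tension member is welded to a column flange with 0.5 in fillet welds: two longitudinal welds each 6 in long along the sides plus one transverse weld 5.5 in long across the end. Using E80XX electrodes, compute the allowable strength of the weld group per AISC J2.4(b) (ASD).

R_n/Ω ≈ 157 kips

E80XX → F_EXX = 80 ksi.
t_e = 0.707 × 0.5 = 0.3535 in.
R_nwl = 0.6 × 80 × 0.3535 × 12 = 203.6 kips (longitudinal, 2 welds).
R_nwt = 0.6 × 80 × 0.3535 × 5.5 = 93.32 kips (transverse, base value).
(i) R_nwl + R_nwt = 296.9 kips; (ii) 0.85 R_nwl + 1.5 R_nwt = 313.1 kips.
R_n = max = 313.1 kips [governs: (ii)]; R_n/Ω = 156.5 kips.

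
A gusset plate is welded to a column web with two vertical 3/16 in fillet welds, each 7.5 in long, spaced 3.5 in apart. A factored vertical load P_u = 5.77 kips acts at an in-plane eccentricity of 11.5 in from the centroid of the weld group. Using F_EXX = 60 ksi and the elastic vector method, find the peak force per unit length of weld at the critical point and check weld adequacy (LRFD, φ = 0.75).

f_max ≈ 2.55 kip/in; adequate

Total weld length L_w = 15 in. Treat welds as unit-width lines.
Polar moment about centroid: J = 2[d³/12 + d(b/2)²] = 2[7.5³/12 + 7.5×1.75²] = 116.2 in³.
Direct shear f_v = P/L_w = 5.77 / 15 = 0.3847 kip/in (vertical).
Torsion M = P·e = 5.77 × 11.5 = 66.355 kip·in.
Critical point at (x, y) = (1.75, 3.75) from centroid. f_tx = M·y/J = 2.14 kip/in; f_ty = M·x/J = 0.9989 kip/in.
Resultant f_max = √[f_tx² + (f_v + f_ty)²] = √[2.14² + (0.3847 + 0.9989)²] = 2.549 kip/in.
Capacity per unit length: φr_n = 0.75 × 0.6 × 60 × (0.707 × 0.1875) = 3.579 kip/in.
2.549 ≤ 3.579 → adequate.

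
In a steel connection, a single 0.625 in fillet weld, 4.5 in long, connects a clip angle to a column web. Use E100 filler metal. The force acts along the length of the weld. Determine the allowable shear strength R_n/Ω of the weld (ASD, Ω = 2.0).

R_n/Ω ≈ 59.7 kip

E100XX → F_EXX = 100 ksi.
Effective throat t_e = 0.707 × 0.625 = 0.4419 in.
Total length L = 4.5 in; A_we = 0.4419 × 4.5 = 1.988 in².
F_nw = 0.6 F_EXX = 0.6 × 100 = 60 ksi.
R_n = 60 × 1.988 = 119.3 kip; R_n/Ω = 119.3/2.0 = 59.65 kip.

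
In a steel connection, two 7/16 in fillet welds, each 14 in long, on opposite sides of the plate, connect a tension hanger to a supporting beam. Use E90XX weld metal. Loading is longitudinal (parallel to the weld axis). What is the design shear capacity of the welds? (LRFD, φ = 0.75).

φR_n ≈ 351 kips

E90XX → F_EXX = 90 ksi.
Effective throat t_e = 0.707 × 0.4375 = 0.3093 in.
Total length L = 28 in; A_we = 0.3093 × 28 = 8.661 in².
F_nw = 0.6 F_EXX = 0.6 × 90 = 54 ksi.
φR_n = 0.75 × 54 × 8.661 = 350.8 kips.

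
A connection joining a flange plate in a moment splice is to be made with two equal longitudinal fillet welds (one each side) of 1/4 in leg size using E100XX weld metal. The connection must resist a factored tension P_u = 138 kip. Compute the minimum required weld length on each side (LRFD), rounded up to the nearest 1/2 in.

L = 9 in on each side

E100XX → F_EXX = 100 ksi.
Throat t_e = 0.707 × 0.25 = 0.1767 in.
φr_n = 0.75 × 0.6 × 100 × 0.1767 = 7.954 kip/in.
L_req = P_u / φr_n = 138 / 7.954 = 17.35 in total.
Per side: 17.35 / 2 = 8.675 in.
Round up → use L = 9 in on each side.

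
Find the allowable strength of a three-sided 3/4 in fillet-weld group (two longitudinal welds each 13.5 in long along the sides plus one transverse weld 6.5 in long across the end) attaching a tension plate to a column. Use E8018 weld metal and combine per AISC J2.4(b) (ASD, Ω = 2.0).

R_n/Ω ≈ 426 kips

E80XX → F_EXX = 80 ksi.
t_e = 0.707 × 0.75 = 0.5302 in.
R_nwl = 0.6 × 80 × 0.5302 × 27 = 687.2 kips (longitudinal, 2 welds).
R_nwt = 0.6 × 80 × 0.5302 × 6.5 = 165.4 kips (transverse, base value).
(i) R_nwl + R_nwt = 852.6 kips; (ii) 0.85 R_nwl + 1.5 R_nwt = 832.3 kips.
R_n = max = 852.6 kips [governs: (i)]; R_n/Ω = 426.3 kips.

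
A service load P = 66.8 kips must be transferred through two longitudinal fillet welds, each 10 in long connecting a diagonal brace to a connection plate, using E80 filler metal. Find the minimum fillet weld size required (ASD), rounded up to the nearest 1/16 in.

E80XX → F_EXX = 80 ksi.
Total weld length L = 20 in.
Required throat t_e = P × Ω / (0.6 F_EXX × L) = 66.8 × 2.0 / (0.6 × 80 × 20) = 0.1392 in.
Required leg w = t_e / 0.707 = 0.1968 in → use 1/4 in.

w = 1/4 in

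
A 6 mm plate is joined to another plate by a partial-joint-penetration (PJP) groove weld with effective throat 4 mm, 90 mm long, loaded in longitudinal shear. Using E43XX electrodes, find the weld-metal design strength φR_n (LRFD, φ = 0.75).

E43XX → F_EXX = 430 MPa.
Effective throat (given) t_e = 4 mm.
A_we = 4 × 90 = 360 mm².
F_nw = 0.6 F_EXX = 258 MPa.
φR_n = 0.75 × 258 × 360 × 10⁻³ = 69.66 kN.

φR_n ≈ 69.7 kN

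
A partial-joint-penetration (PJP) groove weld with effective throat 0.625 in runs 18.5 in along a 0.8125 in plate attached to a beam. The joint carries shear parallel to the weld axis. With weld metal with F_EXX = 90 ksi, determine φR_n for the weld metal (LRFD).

Effective throat (given) t_e = 0.625 in.
A_we = 0.625 × 18.5 = 11.56 in².
F_nw = 0.6 F_EXX = 54 ksi.
φR_n = 0.75 × 54 × 11.56 = 468.3 kips.

φR_n ≈ 468 kips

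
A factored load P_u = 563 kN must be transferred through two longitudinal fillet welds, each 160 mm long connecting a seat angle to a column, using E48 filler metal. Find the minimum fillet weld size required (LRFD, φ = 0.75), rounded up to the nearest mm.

E48XX → F_EXX = 480 MPa.
Total weld length L = 320 mm.
Required throat t_e = P_u / (φ × 0.6 F_EXX × L) = 563 / (0.75 × 0.6 × 480 × 320 × 10⁻³) = 8.145 mm.
Required leg w = t_e / 0.707 = 11.52 mm → use 12 mm.

w = 12 mm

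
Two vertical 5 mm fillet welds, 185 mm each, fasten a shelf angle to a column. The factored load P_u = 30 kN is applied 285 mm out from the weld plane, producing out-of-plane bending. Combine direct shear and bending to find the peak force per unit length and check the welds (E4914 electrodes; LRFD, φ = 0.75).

f_max ≈ 754 N/mm; adequate

E49XX → F_EXX = 490 MPa.
L_w = 2 × 185 = 370 mm; section modulus (unit throat) S = 2 × L²/6 = 11410 mm².
Direct shear f_v = P/L_w = 30×10³/370 = 81.08 N/mm.
Moment M = P × e = 30×10³ × 285 = 8550000 N·mm; bending f_b = M/S = 749.5 N/mm.
f_max = √(f_v² + f_b²) = √(81.08² + 749.5²) = 753.8 N/mm.
φr_n = 0.75 × 0.6 × 490 × (0.707 × 5) = 779.5 N/mm → adequate.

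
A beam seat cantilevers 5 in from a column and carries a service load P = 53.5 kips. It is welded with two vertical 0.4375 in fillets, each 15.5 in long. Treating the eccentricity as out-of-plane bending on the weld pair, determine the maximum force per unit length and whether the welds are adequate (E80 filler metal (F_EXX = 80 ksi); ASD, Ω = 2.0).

L_w = 2 × 15.5 = 31 in; section modulus (unit throat) S = 2 × L²/6 = 80.08 in².
Direct shear f_v = P/L_w = 53.5/31 = 1.726 kip/in.
Moment M = P × e = 53.5 × 5 = 267.5 kip·in; bending f_b = M/S = 3.34 kip/in.
f_max = √(f_v² + f_b²) = √(1.726² + 3.34²) = 3.76 kip/in.
r_n/Ω = (1/2.0) × 0.6 × 80 × (0.707 × 0.4375) = 7.423 kip/in → adequate.

f_max ≈ 3.76 kip/in; adequate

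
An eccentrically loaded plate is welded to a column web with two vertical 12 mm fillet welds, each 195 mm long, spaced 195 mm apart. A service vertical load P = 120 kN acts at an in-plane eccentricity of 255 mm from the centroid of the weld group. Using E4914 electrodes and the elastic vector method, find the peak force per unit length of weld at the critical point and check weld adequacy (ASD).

f_max ≈ 1090 N/mm; adequate

E49XX → F_EXX = 490 MPa.
Total weld length L_w = 390 mm. Treat welds as unit-width lines.
Polar moment about centroid: J = 2[d³/12 + d(b/2)²] = 2[195³/12 + 195×97.5²] = 4943000 mm³.
Direct shear f_v = P/L_w = 120×10³ / 390 = 307.7 N/mm (vertical).
Torsion M = P·e = 120×10³ × 255 = 30600000 N·mm.
Critical point at (x, y) = (97.5, 97.5) from centroid. f_tx = M·y/J = 603.6 N/mm; f_ty = M·x/J = 603.6 N/mm.
Resultant f_max = √[f_tx² + (f_v + f_ty)²] = √[603.6² + (307.7 + 603.6)²] = 1093 N/mm.
Capacity per unit length: r_n/Ω = (1/2.0) × 0.6 × 490 × (0.707 × 12) = 1247 N/mm.
1093 ≤ 1247 → adequate.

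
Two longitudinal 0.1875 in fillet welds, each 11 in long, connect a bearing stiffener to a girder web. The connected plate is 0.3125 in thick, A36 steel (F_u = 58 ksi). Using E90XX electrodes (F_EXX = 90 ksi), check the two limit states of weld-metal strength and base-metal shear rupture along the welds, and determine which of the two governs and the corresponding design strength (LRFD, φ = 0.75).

φR_n ≈ 118 kips (weld metal governs)

t_e = 0.707 × 0.1875 = 0.1326 in; L = 22 in.
Weld metal: φR_n = 0.75 × 0.6 × 90 × 0.1326 × 22 = 118.1 kips.
Base metal (shear rupture): φR_n = 0.75 × 0.6 × 58 × 0.3125 × 22 = 179.4 kips.
Governing: weld metal.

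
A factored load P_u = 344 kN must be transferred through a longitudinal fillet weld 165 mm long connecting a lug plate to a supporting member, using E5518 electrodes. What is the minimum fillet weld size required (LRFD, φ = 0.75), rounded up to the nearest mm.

w = 12 mm

E55XX → F_EXX = 550 MPa.
Total weld length L = 165 mm.
Required throat t_e = P_u / (φ × 0.6 F_EXX × L) = 344 / (0.75 × 0.6 × 550 × 165 × 10⁻³) = 8.424 mm.
Required leg w = t_e / 0.707 = 11.91 mm → use 12 mm.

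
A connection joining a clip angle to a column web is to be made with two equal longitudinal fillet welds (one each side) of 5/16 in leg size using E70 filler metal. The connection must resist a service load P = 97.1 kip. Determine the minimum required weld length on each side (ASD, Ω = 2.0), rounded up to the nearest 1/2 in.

L = 10.5 in on each side

E70XX → F_EXX = 70 ksi.
Throat t_e = 0.707 × 0.3125 = 0.2209 in.
r_n/Ω = (0.6 × 70 × 0.2209) / 2.0 = 4.64 kip/in.
L_req = P / (r_n/Ω) = 97.1 / 4.64 = 20.93 in total.
Per side: 20.93 / 2 = 10.46 in.
Round up → use L = 10.5 in on each side.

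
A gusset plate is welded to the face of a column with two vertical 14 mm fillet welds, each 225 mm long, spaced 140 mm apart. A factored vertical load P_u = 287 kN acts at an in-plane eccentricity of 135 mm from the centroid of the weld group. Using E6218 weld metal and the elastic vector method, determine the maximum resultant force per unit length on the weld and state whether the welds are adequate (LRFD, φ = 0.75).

f_max ≈ 1680 N/mm; adequate

E62XX → F_EXX = 620 MPa.
Total weld length L_w = 450 mm. Treat welds as unit-width lines.
Polar moment about centroid: J = 2[d³/12 + d(b/2)²] = 2[225³/12 + 225×70²] = 4103000 mm³.
Direct shear f_v = P/L_w = 287×10³ / 450 = 637.8 N/mm (vertical).
Torsion M = P·e = 287×10³ × 135 = 38745000 N·mm.
Critical point at (x, y) = (70, 112.5) from centroid. f_tx = M·y/J = 1062 N/mm; f_ty = M·x/J = 660.9 N/mm.
Resultant f_max = √[f_tx² + (f_v + f_ty)²] = √[1062² + (637.8 + 660.9)²] = 1678 N/mm.
Capacity per unit length: φr_n = 0.75 × 0.6 × 620 × (0.707 × 14) = 2762 N/mm.
1678 ≤ 2762 → adequate.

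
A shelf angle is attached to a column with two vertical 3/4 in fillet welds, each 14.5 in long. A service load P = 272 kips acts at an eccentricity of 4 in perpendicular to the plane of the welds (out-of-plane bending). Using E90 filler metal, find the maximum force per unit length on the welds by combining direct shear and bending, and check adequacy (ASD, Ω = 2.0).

E90XX → F_EXX = 90 ksi.
L_w = 2 × 14.5 = 29 in; section modulus (unit throat) S = 2 × L²/6 = 70.08 in².
Direct shear f_v = P/L_w = 272/29 = 9.379 kip/in.
Moment M = P × e = 272 × 4 = 1088 kip·in; bending f_b = M/S = 15.52 kip/in.
f_max = √(f_v² + f_b²) = √(9.379² + 15.52²) = 18.14 kip/in.
r_n/Ω = (1/2.0) × 0.6 × 90 × (0.707 × 0.75) = 14.32 kip/in → NOT adequate.

f_max ≈ 18.1 kip/in; NOT adequate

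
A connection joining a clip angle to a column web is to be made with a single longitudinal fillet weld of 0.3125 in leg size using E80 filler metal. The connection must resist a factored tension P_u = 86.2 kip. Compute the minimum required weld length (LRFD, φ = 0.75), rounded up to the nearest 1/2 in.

L = 11 in

E80XX → F_EXX = 80 ksi.
Throat t_e = 0.707 × 0.3125 = 0.2209 in.
φr_n = 0.75 × 0.6 × 80 × 0.2209 = 7.954 kip/in.
L_req = P_u / φr_n = 86.2 / 7.954 = 10.84 in total.
Round up → use L = 11 in.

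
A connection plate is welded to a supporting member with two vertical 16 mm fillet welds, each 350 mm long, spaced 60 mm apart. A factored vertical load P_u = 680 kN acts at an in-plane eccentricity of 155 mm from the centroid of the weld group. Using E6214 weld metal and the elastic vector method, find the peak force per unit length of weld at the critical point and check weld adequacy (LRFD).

E62XX → F_EXX = 620 MPa.
Total weld length L_w = 700 mm. Treat welds as unit-width lines.
Polar moment about centroid: J = 2[d³/12 + d(b/2)²] = 2[350³/12 + 350×30²] = 7776000 mm³.
Direct shear f_v = P/L_w = 680×10³ / 700 = 971.4 N/mm (vertical).
Torsion M = P·e = 680×10³ × 155 = 105400000 N·mm.
Critical point at (x, y) = (30, 175) from centroid. f_tx = M·y/J = 2372 N/mm; f_ty = M·x/J = 406.6 N/mm.
Resultant f_max = √[f_tx² + (f_v + f_ty)²] = √[2372² + (971.4 + 406.6)²] = 2743 N/mm.
Capacity per unit length: φr_n = 0.75 × 0.6 × 620 × (0.707 × 16) = 3156 N/mm.
2743 ≤ 3156 → adequate.

f_max ≈ 2740 N/mm; adequate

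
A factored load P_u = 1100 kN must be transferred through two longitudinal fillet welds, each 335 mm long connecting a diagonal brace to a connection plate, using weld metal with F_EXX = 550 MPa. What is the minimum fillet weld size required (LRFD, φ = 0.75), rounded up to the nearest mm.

w = 10 mm

Total weld length L = 670 mm.
Required throat t_e = P_u / (φ × 0.6 F_EXX × L) = 1100 / (0.75 × 0.6 × 550 × 670 × 10⁻³) = 6.633 mm.
Required leg w = t_e / 0.707 = 9.383 mm → use 10 mm.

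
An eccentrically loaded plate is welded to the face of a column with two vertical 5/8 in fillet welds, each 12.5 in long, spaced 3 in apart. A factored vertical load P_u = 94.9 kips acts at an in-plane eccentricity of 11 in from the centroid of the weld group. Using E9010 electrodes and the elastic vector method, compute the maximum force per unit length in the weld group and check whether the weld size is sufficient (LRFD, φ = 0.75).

E90XX → F_EXX = 90 ksi.
Total weld length L_w = 25 in. Treat welds as unit-width lines.
Polar moment about centroid: J = 2[d³/12 + d(b/2)²] = 2[12.5³/12 + 12.5×1.5²] = 381.8 in³.
Direct shear f_v = P/L_w = 94.9 / 25 = 3.796 kip/in (vertical).
Torsion M = P·e = 94.9 × 11 = 1043.9 kip·in.
Critical point at (x, y) = (1.5, 6.25) from centroid. f_tx = M·y/J = 17.09 kip/in; f_ty = M·x/J = 4.102 kip/in.
Resultant f_max = √[f_tx² + (f_v + f_ty)²] = √[17.09² + (3.796 + 4.102)²] = 18.83 kip/in.
Capacity per unit length: φr_n = 0.75 × 0.6 × 90 × (0.707 × 0.625) = 17.9 kip/in.
18.83 > 17.9 → NOT adequate.

f_max ≈ 18.8 kip/in; NOT adequate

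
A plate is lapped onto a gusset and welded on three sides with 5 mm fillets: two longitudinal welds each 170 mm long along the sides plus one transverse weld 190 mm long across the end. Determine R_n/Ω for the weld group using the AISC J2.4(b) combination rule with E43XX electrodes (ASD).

R_n/Ω ≈ 262 kN

E43XX → F_EXX = 430 MPa.
t_e = 0.707 × 5 = 3.535 mm.
R_nwl = 0.6 × 430 × 3.535 × 340 × 10⁻³ = 310.1 kN (longitudinal, 2 welds).
R_nwt = 0.6 × 430 × 3.535 × 190 × 10⁻³ = 173.3 kN (transverse, base value).
(i) R_nwl + R_nwt = 483.4 kN; (ii) 0.85 R_nwl + 1.5 R_nwt = 523.5 kN.
R_n = max = 523.5 kN [governs: (ii)]; R_n/Ω = 261.8 kN.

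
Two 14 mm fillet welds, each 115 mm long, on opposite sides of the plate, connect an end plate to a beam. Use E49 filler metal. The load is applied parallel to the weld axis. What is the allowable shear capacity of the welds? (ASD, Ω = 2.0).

R_n/Ω ≈ 335 kN

E49XX → F_EXX = 490 MPa.
Effective throat t_e = 0.707 × 14 = 9.898 mm.
Total length L = 230 mm; A_we = 9.898 × 230 = 2277 mm².
F_nw = 0.6 F_EXX = 0.6 × 490 = 294 MPa.
R_n = 294 × 2277 × 10⁻³ = 669.3 kN; R_n/Ω = 669.3/2.0 = 334.7 kN.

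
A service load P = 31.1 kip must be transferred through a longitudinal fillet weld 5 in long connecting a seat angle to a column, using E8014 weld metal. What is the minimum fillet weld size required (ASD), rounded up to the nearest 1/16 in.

w = 3/8 in

E80XX → F_EXX = 80 ksi.
Total weld length L = 5 in.
Required throat t_e = P × Ω / (0.6 F_EXX × L) = 31.1 × 2.0 / (0.6 × 80 × 5) = 0.2592 in.
Required leg w = t_e / 0.707 = 0.3666 in → use 3/8 in.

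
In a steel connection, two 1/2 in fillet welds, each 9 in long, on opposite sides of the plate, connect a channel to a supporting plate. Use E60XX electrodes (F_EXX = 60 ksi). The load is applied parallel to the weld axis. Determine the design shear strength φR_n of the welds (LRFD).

φR_n ≈ 172 kips

Effective throat t_e = 0.707 × 0.5 = 0.3535 in.
Total length L = 18 in; A_we = 0.3535 × 18 = 6.363 in².
F_nw = 0.6 F_EXX = 0.6 × 60 = 36 ksi.
φR_n = 0.75 × 36 × 6.363 = 171.8 kips.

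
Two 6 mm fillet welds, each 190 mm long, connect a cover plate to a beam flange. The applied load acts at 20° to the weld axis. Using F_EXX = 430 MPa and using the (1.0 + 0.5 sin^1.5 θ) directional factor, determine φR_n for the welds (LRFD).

φR_n ≈ 343 kN

t_e = 0.707 × 6 = 4.242 mm; A_we = 4.242 × 380 = 1612 mm².
Directional factor: 1.0 + 0.5 sin^1.5(20°) = 1.1.
F_nw = 0.6 × 430 × 1.1 = 283.8 MPa.
φR_n = 0.75 × 283.8 × 1612 × 10⁻³ = 343.1 kN.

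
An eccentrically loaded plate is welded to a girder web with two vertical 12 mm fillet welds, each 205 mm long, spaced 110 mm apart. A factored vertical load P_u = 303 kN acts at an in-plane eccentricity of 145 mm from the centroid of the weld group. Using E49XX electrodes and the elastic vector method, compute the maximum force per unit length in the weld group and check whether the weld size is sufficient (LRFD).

E49XX → F_EXX = 490 MPa.
Total weld length L_w = 410 mm. Treat welds as unit-width lines.
Polar moment about centroid: J = 2[d³/12 + d(b/2)²] = 2[205³/12 + 205×55²] = 2676000 mm³.
Direct shear f_v = P/L_w = 303×10³ / 410 = 739 N/mm (vertical).
Torsion M = P·e = 303×10³ × 145 = 43935000 N·mm.
Critical point at (x, y) = (55, 102.5) from centroid. f_tx = M·y/J = 1683 N/mm; f_ty = M·x/J = 903 N/mm.
Resultant f_max = √[f_tx² + (f_v + f_ty)²] = √[1683² + (739 + 903)²] = 2351 N/mm.
Capacity per unit length: φr_n = 0.75 × 0.6 × 490 × (0.707 × 12) = 1871 N/mm.
2351 > 1871 → NOT adequate.

f_max ≈ 2350 N/mm; NOT adequate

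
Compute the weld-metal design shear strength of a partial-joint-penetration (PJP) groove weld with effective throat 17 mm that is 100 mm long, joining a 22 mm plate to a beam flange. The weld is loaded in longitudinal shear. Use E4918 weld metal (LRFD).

E49XX → F_EXX = 490 MPa.
Effective throat (given) t_e = 17 mm.
A_we = 17 × 100 = 1700 mm².
F_nw = 0.6 F_EXX = 294 MPa.
φR_n = 0.75 × 294 × 1700 × 10⁻³ = 374.9 kN.

φR_n ≈ 375 kN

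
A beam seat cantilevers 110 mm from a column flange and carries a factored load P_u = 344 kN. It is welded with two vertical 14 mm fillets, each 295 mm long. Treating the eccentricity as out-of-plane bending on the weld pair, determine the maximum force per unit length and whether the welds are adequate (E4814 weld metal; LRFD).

E48XX → F_EXX = 480 MPa.
L_w = 2 × 295 = 590 mm; section modulus (unit throat) S = 2 × L²/6 = 29010 mm².
Direct shear f_v = P/L_w = 344×10³/590 = 583.1 N/mm.
Moment M = P × e = 344×10³ × 110 = 37840000 N·mm; bending f_b = M/S = 1304 N/mm.
f_max = √(f_v² + f_b²) = √(583.1² + 1304²) = 1429 N/mm.
φr_n = 0.75 × 0.6 × 480 × (0.707 × 14) = 2138 N/mm → adequate.

f_max ≈ 1430 N/mm; adequate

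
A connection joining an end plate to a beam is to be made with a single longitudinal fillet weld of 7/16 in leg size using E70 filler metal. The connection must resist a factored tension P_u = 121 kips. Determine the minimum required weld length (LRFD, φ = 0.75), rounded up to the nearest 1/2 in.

L = 12.5 in

E70XX → F_EXX = 70 ksi.
Throat t_e = 0.707 × 0.4375 = 0.3093 in.
φr_n = 0.75 × 0.6 × 70 × 0.3093 = 9.743 kips/in.
L_req = P_u / φr_n = 121 / 9.743 = 12.42 in total.
Round up → use L = 12.5 in.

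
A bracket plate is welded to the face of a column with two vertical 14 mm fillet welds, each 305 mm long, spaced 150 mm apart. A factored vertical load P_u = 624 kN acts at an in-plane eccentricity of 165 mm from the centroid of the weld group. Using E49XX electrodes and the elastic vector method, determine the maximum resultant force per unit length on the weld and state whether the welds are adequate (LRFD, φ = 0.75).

E49XX → F_EXX = 490 MPa.
Total weld length L_w = 610 mm. Treat welds as unit-width lines.
Polar moment about centroid: J = 2[d³/12 + d(b/2)²] = 2[305³/12 + 305×75²] = 8160000 mm³.
Direct shear f_v = P/L_w = 624×10³ / 610 = 1023 N/mm (vertical).
Torsion M = P·e = 624×10³ × 165 = 102960000 N·mm.
Critical point at (x, y) = (75, 152.5) from centroid. f_tx = M·y/J = 1924 N/mm; f_ty = M·x/J = 946.3 N/mm.
Resultant f_max = √[f_tx² + (f_v + f_ty)²] = √[1924² + (1023 + 946.3)²] = 2753 N/mm.
Capacity per unit length: φr_n = 0.75 × 0.6 × 490 × (0.707 × 14) = 2183 N/mm.
2753 > 2183 → NOT adequate.

f_max ≈ 2750 N/mm; NOT adequate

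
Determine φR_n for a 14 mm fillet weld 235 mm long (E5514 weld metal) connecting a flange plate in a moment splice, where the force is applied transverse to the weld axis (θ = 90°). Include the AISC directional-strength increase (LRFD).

φR_n ≈ 864 kN

E55XX → F_EXX = 550 MPa.
t_e = 0.707 × 14 = 9.898 mm; A_we = 9.898 × 235 = 2326 mm².
Directional factor: 1.0 + 0.5 sin^1.5(90°) = 1.5.
F_nw = 0.6 × 550 × 1.5 = 495 MPa.
φR_n = 0.75 × 495 × 2326 × 10⁻³ = 863.5 kN.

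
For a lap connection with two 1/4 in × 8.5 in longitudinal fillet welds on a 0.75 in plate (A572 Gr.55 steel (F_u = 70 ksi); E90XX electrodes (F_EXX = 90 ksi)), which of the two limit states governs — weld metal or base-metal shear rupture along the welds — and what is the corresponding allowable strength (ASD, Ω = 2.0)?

t_e = 0.707 × 0.25 = 0.1767 in; L = 17 in.
Weld metal: R_n/Ω = (1/2.0) × 0.6 × 90 × 0.1767 × 17 = 81.13 kips.
Base metal (shear rupture): R_n/Ω = (1/2.0) × 0.6 × 70 × 0.75 × 17 = 267.8 kips.
Governing: weld metal.

R_n/Ω ≈ 81.1 kips (weld metal governs)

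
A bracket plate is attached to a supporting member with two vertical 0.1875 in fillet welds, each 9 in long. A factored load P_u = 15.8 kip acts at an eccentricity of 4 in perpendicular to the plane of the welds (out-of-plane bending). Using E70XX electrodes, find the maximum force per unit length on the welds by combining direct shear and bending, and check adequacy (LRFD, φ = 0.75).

f_max ≈ 2.5 kip/in; adequate

E70XX → F_EXX = 70 ksi.
L_w = 2 × 9 = 18 in; section modulus (unit throat) S = 2 × L²/6 = 27 in².
Direct shear f_v = P/L_w = 15.8/18 = 0.8778 kip/in.
Moment M = P × e = 15.8 × 4 = 63.2 kip·in; bending f_b = M/S = 2.341 kip/in.
f_max = √(f_v² + f_b²) = √(0.8778² + 2.341²) = 2.5 kip/in.
φr_n = 0.75 × 0.6 × 70 × (0.707 × 0.1875) = 4.176 kip/in → adequate.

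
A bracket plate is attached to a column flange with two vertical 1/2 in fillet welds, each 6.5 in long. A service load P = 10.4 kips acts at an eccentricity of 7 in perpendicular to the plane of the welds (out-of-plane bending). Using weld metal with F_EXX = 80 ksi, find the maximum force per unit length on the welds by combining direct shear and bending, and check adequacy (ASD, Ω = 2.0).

L_w = 2 × 6.5 = 13 in; section modulus (unit throat) S = 2 × L²/6 = 14.08 in².
Direct shear f_v = P/L_w = 10.4/13 = 0.8 kip/in.
Moment M = P × e = 10.4 × 7 = 72.8 kip·in; bending f_b = M/S = 5.169 kip/in.
f_max = √(f_v² + f_b²) = √(0.8² + 5.169²) = 5.231 kip/in.
r_n/Ω = (1/2.0) × 0.6 × 80 × (0.707 × 0.5) = 8.484 kip/in → adequate.

f_max ≈ 5.23 kip/in; adequate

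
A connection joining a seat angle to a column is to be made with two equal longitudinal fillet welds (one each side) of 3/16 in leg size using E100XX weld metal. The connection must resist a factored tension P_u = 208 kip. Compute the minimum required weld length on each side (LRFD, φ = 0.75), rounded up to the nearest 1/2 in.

L = 17.5 in on each side

E100XX → F_EXX = 100 ksi.
Throat t_e = 0.707 × 0.1875 = 0.1326 in.
φr_n = 0.75 × 0.6 × 100 × 0.1326 = 5.965 kip/in.
L_req = P_u / φr_n = 208 / 5.965 = 34.87 in total.
Per side: 34.87 / 2 = 17.43 in.
Round up → use L = 17.5 in on each side.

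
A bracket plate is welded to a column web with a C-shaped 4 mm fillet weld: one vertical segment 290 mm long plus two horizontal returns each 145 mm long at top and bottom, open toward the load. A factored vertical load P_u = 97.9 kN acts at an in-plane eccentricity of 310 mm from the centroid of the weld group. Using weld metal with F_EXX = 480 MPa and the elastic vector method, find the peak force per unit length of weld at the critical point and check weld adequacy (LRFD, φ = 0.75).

Total weld length L_w = 580 mm. Treat welds as unit-width lines.
Centroid: x̄ = 2×145×72.5 / 580 = 36.25 mm from the vertical weld.
Polar moment about centroid: J = I_x + I_y = [290³/12 + 2×145×145²] + [290×36.25² + 2(145³/12 + 145×36.25²)] = 9400000 mm³.
Direct shear f_v = P/L_w = 97.9×10³ / 580 = 168.8 N/mm (vertical).
Torsion M = P·e = 97.9×10³ × 310 = 30349000 N·mm.
Critical point at (x, y) = (108.8, 145) from centroid. f_tx = M·y/J = 468.2 N/mm; f_ty = M·x/J = 351.1 N/mm.
Resultant f_max = √[f_tx² + (f_v + f_ty)²] = √[468.2² + (168.8 + 351.1)²] = 699.6 N/mm.
Capacity per unit length: φr_n = 0.75 × 0.6 × 480 × (0.707 × 4) = 610.8 N/mm.
699.6 > 610.8 → NOT adequate.

f_max ≈ 700 N/mm; NOT adequate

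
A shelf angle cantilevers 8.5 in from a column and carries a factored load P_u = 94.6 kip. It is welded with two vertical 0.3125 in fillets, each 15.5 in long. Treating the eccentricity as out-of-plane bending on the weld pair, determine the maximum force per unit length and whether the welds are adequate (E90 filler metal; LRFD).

E90XX → F_EXX = 90 ksi.
L_w = 2 × 15.5 = 31 in; section modulus (unit throat) S = 2 × L²/6 = 80.08 in².
Direct shear f_v = P/L_w = 94.6/31 = 3.052 kip/in.
Moment M = P × e = 94.6 × 8.5 = 804.1 kip·in; bending f_b = M/S = 10.04 kip/in.
f_max = √(f_v² + f_b²) = √(3.052² + 10.04²) = 10.49 kip/in.
φr_n = 0.75 × 0.6 × 90 × (0.707 × 0.3125) = 8.948 kip/in → NOT adequate.

f_max ≈ 10.5 kip/in; NOT adequate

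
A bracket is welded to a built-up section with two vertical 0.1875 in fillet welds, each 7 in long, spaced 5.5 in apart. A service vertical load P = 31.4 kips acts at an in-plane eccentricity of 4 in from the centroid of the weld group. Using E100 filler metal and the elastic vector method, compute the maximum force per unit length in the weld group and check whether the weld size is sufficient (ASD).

E100XX → F_EXX = 100 ksi.
Total weld length L_w = 14 in. Treat welds as unit-width lines.
Polar moment about centroid: J = 2[d³/12 + d(b/2)²] = 2[7³/12 + 7×2.75²] = 163 in³.
Direct shear f_v = P/L_w = 31.4 / 14 = 2.243 kip/in (vertical).
Torsion M = P·e = 31.4 × 4 = 125.6 kip·in.
Critical point at (x, y) = (2.75, 3.5) from centroid. f_tx = M·y/J = 2.696 kip/in; f_ty = M·x/J = 2.118 kip/in.
Resultant f_max = √[f_tx² + (f_v + f_ty)²] = √[2.696² + (2.243 + 2.118)²] = 5.127 kip/in.
Capacity per unit length: r_n/Ω = (1/2.0) × 0.6 × 100 × (0.707 × 0.1875) = 3.977 kip/in.
5.127 > 3.977 → NOT adequate.

f_max ≈ 5.13 kip/in; NOT adequate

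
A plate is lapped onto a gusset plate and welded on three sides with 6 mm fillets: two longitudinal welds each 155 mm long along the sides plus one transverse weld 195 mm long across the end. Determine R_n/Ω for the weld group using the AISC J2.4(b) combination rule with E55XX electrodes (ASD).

R_n/Ω ≈ 389 kN

E55XX → F_EXX = 550 MPa.
t_e = 0.707 × 6 = 4.242 mm.
R_nwl = 0.6 × 550 × 4.242 × 310 × 10⁻³ = 434 kN (longitudinal, 2 welds).
R_nwt = 0.6 × 550 × 4.242 × 195 × 10⁻³ = 273 kN (transverse, base value).
(i) R_nwl + R_nwt = 706.9 kN; (ii) 0.85 R_nwl + 1.5 R_nwt = 778.3 kN.
R_n = max = 778.3 kN [governs: (ii)]; R_n/Ω = 389.2 kN.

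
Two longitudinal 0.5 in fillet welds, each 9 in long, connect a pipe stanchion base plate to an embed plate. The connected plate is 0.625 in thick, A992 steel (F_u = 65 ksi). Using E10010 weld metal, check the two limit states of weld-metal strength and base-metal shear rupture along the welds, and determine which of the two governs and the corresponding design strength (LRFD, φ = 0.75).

φR_n ≈ 286 kip (weld metal governs)

E100XX → F_EXX = 100 ksi.
t_e = 0.707 × 0.5 = 0.3535 in; L = 18 in.
Weld metal: φR_n = 0.75 × 0.6 × 100 × 0.3535 × 18 = 286.3 kip.
Base metal (shear rupture): φR_n = 0.75 × 0.6 × 65 × 0.625 × 18 = 329.1 kip.
Governing: weld metal.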